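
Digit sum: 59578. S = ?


5 + 9 + 5 + 7 + 8 = 34


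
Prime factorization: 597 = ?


597 / 3 = 199
199 / 199 = 1
597 = 3 × 199


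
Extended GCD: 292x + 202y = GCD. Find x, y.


Tabular extended Euclidean (each row: r = 292*s + 202*t):
r=292, s=1, t=0
r=202, s=0, t=1
q=1: r=90, s=1, t=-1   [292*(1) + 202*(-1) = 90]
q=2: r=22, s=-2, t=3   [292*(-2) + 202*(3) = 22]
q=4: r=2, s=9, t=-13   [292*(9) + 202*(-13) = 2]
q=11: r=0, s=-101, t=146   [292*(-101) + 202*(146) = 0]
GCD = 2; from the row with r=2: x=9, y=-13
Check: 292*(9) + 202*(-13) = 2628 - 2626 = 2

GCD = 2, x = 9, y = -13


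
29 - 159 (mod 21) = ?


29 - 159 = -130
-130 mod 21 = 17


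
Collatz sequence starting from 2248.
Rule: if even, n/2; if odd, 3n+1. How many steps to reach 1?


2248 → 1124 → 562 → 281 → 844 → 422 → 211 → 634 → 317 → 952 → 476 → 238 → 119 → 358 → 179 → 538 → 269 → 808 → 404 → 202 → 101 → 304 → 152 → 76 → 38 → 19 → 58 → 29 → 88 → 44 → 22 → 11 → 34 → 17 → 52 → 26 → 13 → 40 → 20 → 10 → 5 → 16 → 8 → 4 → 2 → 1
Total steps = 45

45 steps


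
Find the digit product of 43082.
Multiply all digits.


4 × 3 × 0 × 8 × 2 = 0


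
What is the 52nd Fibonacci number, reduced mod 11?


F(k) mod 11 for k=1..52:
1, 1, 2, 3, 5, 8, 2, 10, 1, 0, 1, 1, 2, 3, 5, 8, 2, 10, 1, 0, 1, 1, 2, 3, 5, 8, 2, 10, 1, 0, 1, 1, 2, 3, 5, 8, 2, 10, 1, 0, 1, 1, 2, 3, 5, 8, 2, 10, 1, 0, 1, 1
F(52) mod 11 = 1


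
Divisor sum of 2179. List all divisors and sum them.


Divisors of 2179: 1, 2179
Sum = 1 + 2179 = 2180

σ(2179) = 2180


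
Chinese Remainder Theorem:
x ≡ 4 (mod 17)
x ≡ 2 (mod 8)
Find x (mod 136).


M = 17*8 = 136
M1 = M/17 = 8, M2 = M/8 = 17
M1^(-1) mod 17 = 15, M2^(-1) mod 8 = 1
x = 4*8*15 + 2*17*1 = 514
514 mod 136 = 106
Check: 106 mod 17 = 4 ✓, 106 mod 8 = 2 ✓

x ≡ 106 (mod 136)


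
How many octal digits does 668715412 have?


668715412 in base 8 = 4766744624
Number of digits = 10

10 digits (base 8)


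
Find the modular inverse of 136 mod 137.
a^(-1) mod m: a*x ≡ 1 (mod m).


Use the extended Euclidean algorithm on (137, 136); each row r = 137*s + 136*t:
r=137, s=1, t=0
r=136, s=0, t=1
q=1: r=1, s=1, t=-1   [137*(1) + 136*(-1) = 1]
q=136: r=0, s=-136, t=137   [137*(-136) + 136*(137) = 0]
GCD = 1 with t = -1, so 136*(-1) ≡ 1 (mod 137)
Inverse = -1 mod 137 = 136
Check: 136 * 136 = 18496 ≡ 1 (mod 137)

136^(-1) ≡ 136 (mod 137)


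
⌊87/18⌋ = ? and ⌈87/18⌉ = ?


87/18 = 4.8333
floor = 4
ceil = 5

floor = 4, ceil = 5


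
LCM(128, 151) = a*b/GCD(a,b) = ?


GCD(128, 151) = 1
LCM = 128*151/1 = 19328/1 = 19328

LCM = 19328


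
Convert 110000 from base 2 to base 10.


110000 (base 2) = 48 (decimal)
48 (decimal) = 48 (base 10)


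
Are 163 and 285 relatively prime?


Euclidean algorithm:
285 = 1 * 163 + 122
163 = 1 * 122 + 41
122 = 2 * 41 + 40
41 = 1 * 40 + 1
40 = 40 * 1 + 0
GCD(163, 285) = 1

Yes, coprime (GCD = 1)


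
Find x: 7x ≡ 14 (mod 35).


GCD(7, 35) = 7 divides 14
Divide: 1x ≡ 2 (mod 5)
x ≡ 2 (mod 5)


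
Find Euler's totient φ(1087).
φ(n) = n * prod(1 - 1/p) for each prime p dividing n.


1087 = 1087
Prime factors: 1087
φ(1087) = 1087 × (1-1/1087)
= 1087 × 1086/1087 = 1086

φ(1087) = 1086


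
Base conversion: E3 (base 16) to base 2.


E3 (base 16) = 227 (decimal)
227 (decimal) = 11100011 (base 2)


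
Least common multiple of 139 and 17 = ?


GCD(139, 17) = 1
LCM = 139*17/1 = 2363/1 = 2363

LCM = 2363


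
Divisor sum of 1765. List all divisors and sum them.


Divisors of 1765: 1, 5, 353, 1765
Sum = 1 + 5 + 353 + 1765 = 2124

σ(1765) = 2124


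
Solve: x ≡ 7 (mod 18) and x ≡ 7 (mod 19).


M = 18*19 = 342
M1 = M/18 = 19, M2 = M/19 = 18
M1^(-1) mod 18 = 1, M2^(-1) mod 19 = 18
x = 7*19*1 + 7*18*18 = 2401
2401 mod 342 = 7
Check: 7 mod 18 = 7 ✓, 7 mod 19 = 7 ✓

x ≡ 7 (mod 342)


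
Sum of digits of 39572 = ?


3 + 9 + 5 + 7 + 2 = 26


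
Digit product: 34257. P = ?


3 × 4 × 2 × 5 × 7 = 840


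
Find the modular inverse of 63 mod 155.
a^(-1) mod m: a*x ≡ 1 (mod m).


Use the extended Euclidean algorithm on (155, 63); each row r = 155*s + 63*t:
r=155, s=1, t=0
r=63, s=0, t=1
q=2: r=29, s=1, t=-2   [155*(1) + 63*(-2) = 29]
q=2: r=5, s=-2, t=5   [155*(-2) + 63*(5) = 5]
q=5: r=4, s=11, t=-27   [155*(11) + 63*(-27) = 4]
q=1: r=1, s=-13, t=32   [155*(-13) + 63*(32) = 1]
q=4: r=0, s=63, t=-155   [155*(63) + 63*(-155) = 0]
GCD = 1 with t = 32, so 63*(32) ≡ 1 (mod 155)
Inverse = 32 mod 155 = 32
Check: 63 * 32 = 2016 ≡ 1 (mod 155)

63^(-1) ≡ 32 (mod 155)


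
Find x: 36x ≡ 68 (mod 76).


GCD(36, 76) = 4 divides 68
Divide: 9x ≡ 17 (mod 19)
x ≡ 4 (mod 19)


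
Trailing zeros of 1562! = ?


floor(1562/5) = 312
floor(1562/25) = 62
floor(1562/125) = 12
floor(1562/625) = 2
Total = 388

388 trailing zeros


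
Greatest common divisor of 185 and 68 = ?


185 = 2 * 68 + 49
68 = 1 * 49 + 19
49 = 2 * 19 + 11
19 = 1 * 11 + 8
11 = 1 * 8 + 3
8 = 2 * 3 + 2
3 = 1 * 2 + 1
2 = 2 * 1 + 0
GCD = 1


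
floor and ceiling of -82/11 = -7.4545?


-82/11 = -7.4545
floor = -8
ceil = -7

floor = -8, ceil = -7


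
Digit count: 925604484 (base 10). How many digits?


925604484 has 9 digits in base 10
floor(log10(925604484)) + 1 = floor(8.9664) + 1 = 9

9 digits (base 10)


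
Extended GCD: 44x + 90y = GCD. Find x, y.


Tabular extended Euclidean (each row: r = 44*s + 90*t):
r=44, s=1, t=0
r=90, s=0, t=1
q=0: r=44, s=1, t=0   [44*(1) + 90*(0) = 44]
q=2: r=2, s=-2, t=1   [44*(-2) + 90*(1) = 2]
q=22: r=0, s=45, t=-22   [44*(45) + 90*(-22) = 0]
GCD = 2; from the row with r=2: x=-2, y=1
Check: 44*(-2) + 90*(1) = -88 + 90 = 2

GCD = 2, x = -2, y = 1


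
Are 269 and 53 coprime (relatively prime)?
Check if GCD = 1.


Euclidean algorithm:
269 = 5 * 53 + 4
53 = 13 * 4 + 1
4 = 4 * 1 + 0
GCD(269, 53) = 1

Yes, coprime (GCD = 1)


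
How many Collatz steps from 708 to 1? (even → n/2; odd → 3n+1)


708 → 354 → 177 → 532 → 266 → 133 → 400 → 200 → 100 → 50 → 25 → 76 → 38 → 19 → 58 → 29 → 88 → 44 → 22 → 11 → 34 → 17 → 52 → 26 → 13 → 40 → 20 → 10 → 5 → 16 → 8 → 4 → 2 → 1
Total steps = 33

33 steps


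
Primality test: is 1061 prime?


Check divisors up to sqrt(1061) = 32.5730
No divisors found.
1061 is prime.

Yes, 1061 is prime


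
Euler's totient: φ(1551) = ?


1551 = 3 × 11 × 47
Prime factors: 3, 11, 47
φ(1551) = 1551 × (1-1/3) × (1-1/11) × (1-1/47)
= 1551 × 2/3 × 10/11 × 46/47 = 920

φ(1551) = 920


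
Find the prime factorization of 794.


794 / 2 = 397
397 / 397 = 1
794 = 2 × 397


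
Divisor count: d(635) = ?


635 = 5^1 × 127^1
d(635) = (1+1) × (1+1) = 4

4 divisors


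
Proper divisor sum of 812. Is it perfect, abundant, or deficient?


Proper divisors: 1, 2, 4, 7, 14, 28, 29, 58, 116, 203, 406
Sum = 1 + 2 + 4 + 7 + 14 + 28 + 29 + 58 + 116 + 203 + 406 = 868
868 > 812 → abundant

s(812) = 868 (abundant)


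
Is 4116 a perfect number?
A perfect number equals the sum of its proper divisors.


Proper divisors of 4116: 1, 2, 3, 4, 6, 7, 12, 14, 21, 28, 42, 49, 84, 98, 147, 196, 294, 343, 588, 686, 1029, 1372, 2058
Sum = 1 + 2 + 3 + 4 + 6 + 7 + 12 + 14 + 21 + 28 + 42 + 49 + 84 + 98 + 147 + 196 + 294 + 343 + 588 + 686 + 1029 + 1372 + 2058 = 7084

No, 4116 is not perfect (7084 ≠ 4116)


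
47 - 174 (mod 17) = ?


47 - 174 = -127
-127 mod 17 = 9


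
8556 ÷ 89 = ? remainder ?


8556 = 89 * 96 + 12
Check: 8544 + 12 = 8556

q = 96, r = 12


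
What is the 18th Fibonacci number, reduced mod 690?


F(k) mod 690 for k=1..18:
1, 1, 2, 3, 5, 8, 13, 21, 34, 55, 89, 144, 233, 377, 610, 297, 217, 514
F(18) mod 690 = 514


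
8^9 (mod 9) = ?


8^1 mod 9 = 8
8^2 mod 9 = 1
8^3 mod 9 = 8
8^4 mod 9 = 1
8^5 mod 9 = 8
8^6 mod 9 = 1
8^7 mod 9 = 8
8^8 mod 9 = 1
8^9 mod 9 = 8


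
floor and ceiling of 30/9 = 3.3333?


30/9 = 3.3333
floor = 3
ceil = 4

floor = 3, ceil = 4


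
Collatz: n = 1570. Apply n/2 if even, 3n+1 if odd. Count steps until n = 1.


1570 → 785 → 2356 → 1178 → 589 → 1768 → 884 → 442 → 221 → 664 → 332 → 166 → 83 → 250 → 125 → 376 → 188 → 94 → 47 → 142 → 71 → 214 → 107 → 322 → 161 → 484 → 242 → 121 → 364 → 182 → 91 → 274 → 137 → 412 → 206 → 103 → 310 → 155 → 466 → 233 → 700 → 350 → 175 → 526 → 263 → 790 → 395 → 1186 → 593 → 1780 → 890 → 445 → 1336 → 668 → 334 → 167 → 502 → 251 → 754 → 377 → 1132 → 566 → 283 → 850 → 425 → 1276 → 638 → 319 → 958 → 479 → 1438 → 719 → 2158 → 1079 → 3238 → 1619 → 4858 → 2429 → 7288 → 3644 → 1822 → 911 → 2734 → 1367 → 4102 → 2051 → 6154 → 3077 → 9232 → 4616 → 2308 → 1154 → 577 → 1732 → 866 → 433 → 1300 → 650 → 325 → 976 → 488 → 244 → 122 → 61 → 184 → 92 → 46 → 23 → 70 → 35 → 106 → 53 → 160 → 80 → 40 → 20 → 10 → 5 → 16 → 8 → 4 → 2 → 1
Total steps = 122

122 steps


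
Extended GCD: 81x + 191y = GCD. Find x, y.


Tabular extended Euclidean (each row: r = 81*s + 191*t):
r=81, s=1, t=0
r=191, s=0, t=1
q=0: r=81, s=1, t=0   [81*(1) + 191*(0) = 81]
q=2: r=29, s=-2, t=1   [81*(-2) + 191*(1) = 29]
q=2: r=23, s=5, t=-2   [81*(5) + 191*(-2) = 23]
q=1: r=6, s=-7, t=3   [81*(-7) + 191*(3) = 6]
q=3: r=5, s=26, t=-11   [81*(26) + 191*(-11) = 5]
q=1: r=1, s=-33, t=14   [81*(-33) + 191*(14) = 1]
q=5: r=0, s=191, t=-81   [81*(191) + 191*(-81) = 0]
GCD = 1; from the row with r=1: x=-33, y=14
Check: 81*(-33) + 191*(14) = -2673 + 2674 = 1

GCD = 1, x = -33, y = 14


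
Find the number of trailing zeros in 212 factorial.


floor(212/5) = 42
floor(212/25) = 8
floor(212/125) = 1
Total = 51

51 trailing zeros


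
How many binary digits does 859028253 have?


859028253 in base 2 = 110011001100111011101100011101
Number of digits = 30

30 digits (base 2)


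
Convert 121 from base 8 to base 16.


121 (base 8) = 81 (decimal)
81 (decimal) = 51 (base 16)


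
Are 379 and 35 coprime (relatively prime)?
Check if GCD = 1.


Euclidean algorithm:
379 = 10 * 35 + 29
35 = 1 * 29 + 6
29 = 4 * 6 + 5
6 = 1 * 5 + 1
5 = 5 * 1 + 0
GCD(379, 35) = 1

Yes, coprime (GCD = 1)


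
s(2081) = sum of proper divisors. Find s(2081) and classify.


Proper divisors: 1
Sum = 1 = 1
1 < 2081 → deficient

s(2081) = 1 (deficient)


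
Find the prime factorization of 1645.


1645 / 5 = 329
329 / 7 = 47
47 / 47 = 1
1645 = 5 × 7 × 47


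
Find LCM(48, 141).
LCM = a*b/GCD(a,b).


GCD(48, 141) = 3
LCM = 48*141/3 = 6768/3 = 2256

LCM = 2256


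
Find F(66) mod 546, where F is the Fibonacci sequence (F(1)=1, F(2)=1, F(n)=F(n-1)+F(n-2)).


F(k) mod 546 for k=1..66:
1, 1, 2, 3, 5, 8, 13, 21, 34, 55, 89, 144, 233, 377, 64, 441, 505, 400, 359, 213, 26, 239, 265, 504, 223, 181, 404, 39, 443, 482, 379, 315, 148, 463, 65, 528, 47, 29, 76, 105, 181, 286, 467, 207, 128, 335, 463, 252, 169, 421, 44, 465, 509, 428, 391, 273, 118, 391, 509, 354, 317, 125, 442, 21, 463, 484
F(66) mod 546 = 484


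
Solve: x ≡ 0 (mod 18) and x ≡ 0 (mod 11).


M = 18*11 = 198
M1 = M/18 = 11, M2 = M/11 = 18
M1^(-1) mod 18 = 5, M2^(-1) mod 11 = 8
x = 0*11*5 + 0*18*8 = 0
0 mod 198 = 0
Check: 0 mod 18 = 0 ✓, 0 mod 11 = 0 ✓

x ≡ 0 (mod 198)


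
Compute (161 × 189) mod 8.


161 × 189 = 30429
30429 mod 8 = 5


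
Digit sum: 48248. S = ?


4 + 8 + 2 + 4 + 8 = 26


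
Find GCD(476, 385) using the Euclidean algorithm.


476 = 1 * 385 + 91
385 = 4 * 91 + 21
91 = 4 * 21 + 7
21 = 3 * 7 + 0
GCD = 7


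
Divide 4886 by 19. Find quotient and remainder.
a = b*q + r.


4886 = 19 * 257 + 3
Check: 4883 + 3 = 4886

q = 257, r = 3


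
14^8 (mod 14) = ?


14^1 mod 14 = 0
14^2 mod 14 = 0
14^3 mod 14 = 0
14^4 mod 14 = 0
14^5 mod 14 = 0
14^6 mod 14 = 0
14^7 mod 14 = 0
14^8 mod 14 = 0


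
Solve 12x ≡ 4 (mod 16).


GCD(12, 16) = 4 divides 4
Divide: 3x ≡ 1 (mod 4)
x ≡ 3 (mod 4)


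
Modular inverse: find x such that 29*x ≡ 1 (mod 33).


Use the extended Euclidean algorithm on (33, 29); each row r = 33*s + 29*t:
r=33, s=1, t=0
r=29, s=0, t=1
q=1: r=4, s=1, t=-1   [33*(1) + 29*(-1) = 4]
q=7: r=1, s=-7, t=8   [33*(-7) + 29*(8) = 1]
q=4: r=0, s=29, t=-33   [33*(29) + 29*(-33) = 0]
GCD = 1 with t = 8, so 29*(8) ≡ 1 (mod 33)
Inverse = 8 mod 33 = 8
Check: 29 * 8 = 232 ≡ 1 (mod 33)

29^(-1) ≡ 8 (mod 33)


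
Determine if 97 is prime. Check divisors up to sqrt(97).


Check divisors up to sqrt(97) = 9.8489
No divisors found.
97 is prime.

Yes, 97 is prime


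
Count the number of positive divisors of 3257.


3257 = 3257^1
d(3257) = (1+1) = 2

2 divisors


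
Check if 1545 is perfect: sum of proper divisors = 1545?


Proper divisors of 1545: 1, 3, 5, 15, 103, 309, 515
Sum = 1 + 3 + 5 + 15 + 103 + 309 + 515 = 951

No, 1545 is not perfect (951 ≠ 1545)


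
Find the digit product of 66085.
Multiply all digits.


6 × 6 × 0 × 8 × 5 = 0


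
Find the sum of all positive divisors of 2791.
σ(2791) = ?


Divisors of 2791: 1, 2791
Sum = 1 + 2791 = 2792

σ(2791) = 2792


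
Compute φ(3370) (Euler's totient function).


3370 = 2 × 5 × 337
Prime factors: 2, 5, 337
φ(3370) = 3370 × (1-1/2) × (1-1/5) × (1-1/337)
= 3370 × 1/2 × 4/5 × 336/337 = 1344

φ(3370) = 1344


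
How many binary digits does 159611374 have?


159611374 in base 2 = 1001100000110111100111101110
Number of digits = 28

28 digits (base 2)


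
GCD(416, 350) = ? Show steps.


416 = 1 * 350 + 66
350 = 5 * 66 + 20
66 = 3 * 20 + 6
20 = 3 * 6 + 2
6 = 3 * 2 + 0
GCD = 2


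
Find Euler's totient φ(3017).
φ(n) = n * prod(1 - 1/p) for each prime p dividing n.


3017 = 7 × 431
Prime factors: 7, 431
φ(3017) = 3017 × (1-1/7) × (1-1/431)
= 3017 × 6/7 × 430/431 = 2580

φ(3017) = 2580


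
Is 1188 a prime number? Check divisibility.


1188 / 2 = 594 (exact division)
1188 is NOT prime.

No, 1188 is not prime


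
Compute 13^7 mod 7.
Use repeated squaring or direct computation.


13^1 mod 7 = 6
13^2 mod 7 = 1
13^3 mod 7 = 6
13^4 mod 7 = 1
13^5 mod 7 = 6
13^6 mod 7 = 1
13^7 mod 7 = 6


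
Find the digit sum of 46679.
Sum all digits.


4 + 6 + 6 + 7 + 9 = 32


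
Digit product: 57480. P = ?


5 × 7 × 4 × 8 × 0 = 0


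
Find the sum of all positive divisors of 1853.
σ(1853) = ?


Divisors of 1853: 1, 17, 109, 1853
Sum = 1 + 17 + 109 + 1853 = 1980

σ(1853) = 1980


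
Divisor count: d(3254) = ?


3254 = 2^1 × 1627^1
d(3254) = (1+1) × (1+1) = 4

4 divisors


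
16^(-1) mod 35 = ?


Use the extended Euclidean algorithm on (35, 16); each row r = 35*s + 16*t:
r=35, s=1, t=0
r=16, s=0, t=1
q=2: r=3, s=1, t=-2   [35*(1) + 16*(-2) = 3]
q=5: r=1, s=-5, t=11   [35*(-5) + 16*(11) = 1]
q=3: r=0, s=16, t=-35   [35*(16) + 16*(-35) = 0]
GCD = 1 with t = 11, so 16*(11) ≡ 1 (mod 35)
Inverse = 11 mod 35 = 11
Check: 16 * 11 = 176 ≡ 1 (mod 35)

16^(-1) ≡ 11 (mod 35)


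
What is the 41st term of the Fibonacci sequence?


Sequence: 1, 1, 2, 3, 5, 8, 13, 21, 34, 55, 89, 144, 233, 377, 610, 987, 1597, 2584, 4181, 6765, 10946, 17711, 28657, 46368, 75025, 121393, 196418, 317811, 514229, 832040, 1346269, 2178309, 3524578, 5702887, 9227465, 14930352, 24157817, 39088169, 63245986, 102334155, 165580141
F(41) = 165580141


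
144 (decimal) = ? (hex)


144 (base 10) = 144 (decimal)
144 (decimal) = 90 (base 16)


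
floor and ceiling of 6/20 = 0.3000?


6/20 = 0.3000
floor = 0
ceil = 1

floor = 0, ceil = 1


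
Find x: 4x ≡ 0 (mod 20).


GCD(4, 20) = 4 divides 0
Divide: 1x ≡ 0 (mod 5)
x ≡ 0 (mod 5)


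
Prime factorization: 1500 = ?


1500 / 2 = 750
750 / 2 = 375
375 / 3 = 125
125 / 5 = 25
25 / 5 = 5
5 / 5 = 1
1500 = 2^2 × 3 × 5^3


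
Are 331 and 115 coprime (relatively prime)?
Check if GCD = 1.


Euclidean algorithm:
331 = 2 * 115 + 101
115 = 1 * 101 + 14
101 = 7 * 14 + 3
14 = 4 * 3 + 2
3 = 1 * 2 + 1
2 = 2 * 1 + 0
GCD(331, 115) = 1

Yes, coprime (GCD = 1)


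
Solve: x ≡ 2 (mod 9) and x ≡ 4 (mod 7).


M = 9*7 = 63
M1 = M/9 = 7, M2 = M/7 = 9
M1^(-1) mod 9 = 4, M2^(-1) mod 7 = 4
x = 2*7*4 + 4*9*4 = 200
200 mod 63 = 11
Check: 11 mod 9 = 2 ✓, 11 mod 7 = 4 ✓

x ≡ 11 (mod 63)


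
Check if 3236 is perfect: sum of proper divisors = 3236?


Proper divisors of 3236: 1, 2, 4, 809, 1618
Sum = 1 + 2 + 4 + 809 + 1618 = 2434

No, 3236 is not perfect (2434 ≠ 3236)


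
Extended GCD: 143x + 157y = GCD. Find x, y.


Tabular extended Euclidean (each row: r = 143*s + 157*t):
r=143, s=1, t=0
r=157, s=0, t=1
q=0: r=143, s=1, t=0   [143*(1) + 157*(0) = 143]
q=1: r=14, s=-1, t=1   [143*(-1) + 157*(1) = 14]
q=10: r=3, s=11, t=-10   [143*(11) + 157*(-10) = 3]
q=4: r=2, s=-45, t=41   [143*(-45) + 157*(41) = 2]
q=1: r=1, s=56, t=-51   [143*(56) + 157*(-51) = 1]
q=2: r=0, s=-157, t=143   [143*(-157) + 157*(143) = 0]
GCD = 1; from the row with r=1: x=56, y=-51
Check: 143*(56) + 157*(-51) = 8008 - 8007 = 1

GCD = 1, x = 56, y = -51


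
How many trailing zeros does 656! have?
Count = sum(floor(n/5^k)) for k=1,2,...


floor(656/5) = 131
floor(656/25) = 26
floor(656/125) = 5
floor(656/625) = 1
Total = 163

163 trailing zeros


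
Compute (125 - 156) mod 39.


125 - 156 = -31
-31 mod 39 = 8


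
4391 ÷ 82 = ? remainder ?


4391 = 82 * 53 + 45
Check: 4346 + 45 = 4391

q = 53, r = 45


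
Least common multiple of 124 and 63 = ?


GCD(124, 63) = 1
LCM = 124*63/1 = 7812/1 = 7812

LCM = 7812


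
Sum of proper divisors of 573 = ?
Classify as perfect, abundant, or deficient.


Proper divisors: 1, 3, 191
Sum = 1 + 3 + 191 = 195
195 < 573 → deficient

s(573) = 195 (deficient)


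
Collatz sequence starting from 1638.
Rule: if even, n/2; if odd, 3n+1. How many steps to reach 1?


1638 → 819 → 2458 → 1229 → 3688 → 1844 → 922 → 461 → 1384 → 692 → 346 → 173 → 520 → 260 → 130 → 65 → 196 → 98 → 49 → 148 → 74 → 37 → 112 → 56 → 28 → 14 → 7 → 22 → 11 → 34 → 17 → 52 → 26 → 13 → 40 → 20 → 10 → 5 → 16 → 8 → 4 → 2 → 1
Total steps = 42

42 steps


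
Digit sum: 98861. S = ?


9 + 8 + 8 + 6 + 1 = 32


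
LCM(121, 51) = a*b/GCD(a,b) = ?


GCD(121, 51) = 1
LCM = 121*51/1 = 6171/1 = 6171

LCM = 6171


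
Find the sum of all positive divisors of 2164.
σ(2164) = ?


Divisors of 2164: 1, 2, 4, 541, 1082, 2164
Sum = 1 + 2 + 4 + 541 + 1082 + 2164 = 3794

σ(2164) = 3794


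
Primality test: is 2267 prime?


Check divisors up to sqrt(2267) = 47.6130
No divisors found.
2267 is prime.

Yes, 2267 is prime


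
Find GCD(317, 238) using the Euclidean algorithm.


317 = 1 * 238 + 79
238 = 3 * 79 + 1
79 = 79 * 1 + 0
GCD = 1


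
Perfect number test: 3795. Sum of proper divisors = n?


Proper divisors of 3795: 1, 3, 5, 11, 15, 23, 33, 55, 69, 115, 165, 253, 345, 759, 1265
Sum = 1 + 3 + 5 + 11 + 15 + 23 + 33 + 55 + 69 + 115 + 165 + 253 + 345 + 759 + 1265 = 3117

No, 3795 is not perfect (3117 ≠ 3795)


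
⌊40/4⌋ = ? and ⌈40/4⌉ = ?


40/4 = 10.0000
floor = 10
ceil = 10

floor = 10, ceil = 10


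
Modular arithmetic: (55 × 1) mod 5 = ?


55 × 1 = 55
55 mod 5 = 0


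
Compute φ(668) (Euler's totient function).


668 = 2^2 × 167
Prime factors: 2, 167
φ(668) = 668 × (1-1/2) × (1-1/167)
= 668 × 1/2 × 166/167 = 332

φ(668) = 332


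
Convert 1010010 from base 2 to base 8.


1010010 (base 2) = 82 (decimal)
82 (decimal) = 122 (base 8)


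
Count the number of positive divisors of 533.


533 = 13^1 × 41^1
d(533) = (1+1) × (1+1) = 4

4 divisors


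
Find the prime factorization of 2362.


2362 / 2 = 1181
1181 / 1181 = 1
2362 = 2 × 1181


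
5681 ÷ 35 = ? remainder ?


5681 = 35 * 162 + 11
Check: 5670 + 11 = 5681

q = 162, r = 11


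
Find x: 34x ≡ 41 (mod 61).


GCD(34, 61) = 1, unique solution
a^(-1) mod 61 = 9
x = 9 * 41 mod 61 = 3

x ≡ 3 (mod 61)


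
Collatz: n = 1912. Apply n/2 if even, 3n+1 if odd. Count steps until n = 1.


1912 → 956 → 478 → 239 → 718 → 359 → 1078 → 539 → 1618 → 809 → 2428 → 1214 → 607 → 1822 → 911 → 2734 → 1367 → 4102 → 2051 → 6154 → 3077 → 9232 → 4616 → 2308 → 1154 → 577 → 1732 → 866 → 433 → 1300 → 650 → 325 → 976 → 488 → 244 → 122 → 61 → 184 → 92 → 46 → 23 → 70 → 35 → 106 → 53 → 160 → 80 → 40 → 20 → 10 → 5 → 16 → 8 → 4 → 2 → 1
Total steps = 55

55 steps


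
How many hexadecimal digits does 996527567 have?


996527567 in base 16 = 3B65CDCF
Number of digits = 8

8 digits (base 16)


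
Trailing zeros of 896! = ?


floor(896/5) = 179
floor(896/25) = 35
floor(896/125) = 7
floor(896/625) = 1
Total = 222

222 trailing zeros


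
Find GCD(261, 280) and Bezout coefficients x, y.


Tabular extended Euclidean (each row: r = 261*s + 280*t):
r=261, s=1, t=0
r=280, s=0, t=1
q=0: r=261, s=1, t=0   [261*(1) + 280*(0) = 261]
q=1: r=19, s=-1, t=1   [261*(-1) + 280*(1) = 19]
q=13: r=14, s=14, t=-13   [261*(14) + 280*(-13) = 14]
q=1: r=5, s=-15, t=14   [261*(-15) + 280*(14) = 5]
q=2: r=4, s=44, t=-41   [261*(44) + 280*(-41) = 4]
q=1: r=1, s=-59, t=55   [261*(-59) + 280*(55) = 1]
q=4: r=0, s=280, t=-261   [261*(280) + 280*(-261) = 0]
GCD = 1; from the row with r=1: x=-59, y=55
Check: 261*(-59) + 280*(55) = -15399 + 15400 = 1

GCD = 1, x = -59, y = 55


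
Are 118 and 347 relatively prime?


Euclidean algorithm:
347 = 2 * 118 + 111
118 = 1 * 111 + 7
111 = 15 * 7 + 6
7 = 1 * 6 + 1
6 = 6 * 1 + 0
GCD(118, 347) = 1

Yes, coprime (GCD = 1)


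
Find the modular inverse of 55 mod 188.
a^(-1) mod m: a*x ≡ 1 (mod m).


Use the extended Euclidean algorithm on (188, 55); each row r = 188*s + 55*t:
r=188, s=1, t=0
r=55, s=0, t=1
q=3: r=23, s=1, t=-3   [188*(1) + 55*(-3) = 23]
q=2: r=9, s=-2, t=7   [188*(-2) + 55*(7) = 9]
q=2: r=5, s=5, t=-17   [188*(5) + 55*(-17) = 5]
q=1: r=4, s=-7, t=24   [188*(-7) + 55*(24) = 4]
q=1: r=1, s=12, t=-41   [188*(12) + 55*(-41) = 1]
q=4: r=0, s=-55, t=188   [188*(-55) + 55*(188) = 0]
GCD = 1 with t = -41, so 55*(-41) ≡ 1 (mod 188)
Inverse = -41 mod 188 = 147
Check: 55 * 147 = 8085 ≡ 1 (mod 188)

55^(-1) ≡ 147 (mod 188)


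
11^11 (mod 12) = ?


11^1 mod 12 = 11
11^2 mod 12 = 1
11^3 mod 12 = 11
11^4 mod 12 = 1
11^5 mod 12 = 11
11^6 mod 12 = 1
11^7 mod 12 = 11
11^8 mod 12 = 1
11^9 mod 12 = 11
11^10 mod 12 = 1
11^11 mod 12 = 11


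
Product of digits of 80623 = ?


8 × 0 × 6 × 2 × 3 = 0


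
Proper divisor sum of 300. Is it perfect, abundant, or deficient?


Proper divisors: 1, 2, 3, 4, 5, 6, 10, 12, 15, 20, 25, 30, 50, 60, 75, 100, 150
Sum = 1 + 2 + 3 + 4 + 5 + 6 + 10 + 12 + 15 + 20 + 25 + 30 + 50 + 60 + 75 + 100 + 150 = 568
568 > 300 → abundant

s(300) = 568 (abundant)


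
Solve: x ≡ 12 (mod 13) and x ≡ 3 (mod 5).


M = 13*5 = 65
M1 = M/13 = 5, M2 = M/5 = 13
M1^(-1) mod 13 = 8, M2^(-1) mod 5 = 2
x = 12*5*8 + 3*13*2 = 558
558 mod 65 = 38
Check: 38 mod 13 = 12 ✓, 38 mod 5 = 3 ✓

x ≡ 38 (mod 65)


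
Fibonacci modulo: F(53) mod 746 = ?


F(k) mod 746 for k=1..53:
1, 1, 2, 3, 5, 8, 13, 21, 34, 55, 89, 144, 233, 377, 610, 241, 105, 346, 451, 51, 502, 553, 309, 116, 425, 541, 220, 15, 235, 250, 485, 735, 474, 463, 191, 654, 99, 7, 106, 113, 219, 332, 551, 137, 688, 79, 21, 100, 121, 221, 342, 563, 159
F(53) mod 746 = 159


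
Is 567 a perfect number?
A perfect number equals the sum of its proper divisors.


Proper divisors of 567: 1, 3, 7, 9, 21, 27, 63, 81, 189
Sum = 1 + 3 + 7 + 9 + 21 + 27 + 63 + 81 + 189 = 401

No, 567 is not perfect (401 ≠ 567)


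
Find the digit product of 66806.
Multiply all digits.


6 × 6 × 8 × 0 × 6 = 0


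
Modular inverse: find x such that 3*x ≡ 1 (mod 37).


Use the extended Euclidean algorithm on (37, 3); each row r = 37*s + 3*t:
r=37, s=1, t=0
r=3, s=0, t=1
q=12: r=1, s=1, t=-12   [37*(1) + 3*(-12) = 1]
q=3: r=0, s=-3, t=37   [37*(-3) + 3*(37) = 0]
GCD = 1 with t = -12, so 3*(-12) ≡ 1 (mod 37)
Inverse = -12 mod 37 = 25
Check: 3 * 25 = 75 ≡ 1 (mod 37)

3^(-1) ≡ 25 (mod 37)


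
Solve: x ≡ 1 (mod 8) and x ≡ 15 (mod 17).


M = 8*17 = 136
M1 = M/8 = 17, M2 = M/17 = 8
M1^(-1) mod 8 = 1, M2^(-1) mod 17 = 15
x = 1*17*1 + 15*8*15 = 1817
1817 mod 136 = 49
Check: 49 mod 8 = 1 ✓, 49 mod 17 = 15 ✓

x ≡ 49 (mod 136)


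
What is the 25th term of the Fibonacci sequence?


Sequence: 1, 1, 2, 3, 5, 8, 13, 21, 34, 55, 89, 144, 233, 377, 610, 987, 1597, 2584, 4181, 6765, 10946, 17711, 28657, 46368, 75025
F(25) = 75025


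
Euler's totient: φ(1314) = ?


1314 = 2 × 3^2 × 73
Prime factors: 2, 3, 73
φ(1314) = 1314 × (1-1/2) × (1-1/3) × (1-1/73)
= 1314 × 1/2 × 2/3 × 72/73 = 432

φ(1314) = 432


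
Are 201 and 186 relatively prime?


Euclidean algorithm:
201 = 1 * 186 + 15
186 = 12 * 15 + 6
15 = 2 * 6 + 3
6 = 2 * 3 + 0
GCD(201, 186) = 3

No, not coprime (GCD = 3)


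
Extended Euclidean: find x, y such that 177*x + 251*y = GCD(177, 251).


Tabular extended Euclidean (each row: r = 177*s + 251*t):
r=177, s=1, t=0
r=251, s=0, t=1
q=0: r=177, s=1, t=0   [177*(1) + 251*(0) = 177]
q=1: r=74, s=-1, t=1   [177*(-1) + 251*(1) = 74]
q=2: r=29, s=3, t=-2   [177*(3) + 251*(-2) = 29]
q=2: r=16, s=-7, t=5   [177*(-7) + 251*(5) = 16]
q=1: r=13, s=10, t=-7   [177*(10) + 251*(-7) = 13]
q=1: r=3, s=-17, t=12   [177*(-17) + 251*(12) = 3]
q=4: r=1, s=78, t=-55   [177*(78) + 251*(-55) = 1]
q=3: r=0, s=-251, t=177   [177*(-251) + 251*(177) = 0]
GCD = 1; from the row with r=1: x=78, y=-55
Check: 177*(78) + 251*(-55) = 13806 - 13805 = 1

GCD = 1, x = 78, y = -55


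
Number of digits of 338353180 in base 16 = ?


338353180 in base 16 = 142ADC1C
Number of digits = 8

8 digits (base 16)


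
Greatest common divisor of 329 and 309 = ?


329 = 1 * 309 + 20
309 = 15 * 20 + 9
20 = 2 * 9 + 2
9 = 4 * 2 + 1
2 = 2 * 1 + 0
GCD = 1


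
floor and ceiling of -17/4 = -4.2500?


-17/4 = -4.2500
floor = -5
ceil = -4

floor = -5, ceil = -4


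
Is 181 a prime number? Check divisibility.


Check divisors up to sqrt(181) = 13.4536
No divisors found.
181 is prime.

Yes, 181 is prime


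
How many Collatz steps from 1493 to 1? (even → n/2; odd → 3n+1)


1493 → 4480 → 2240 → 1120 → 560 → 280 → 140 → 70 → 35 → 106 → 53 → 160 → 80 → 40 → 20 → 10 → 5 → 16 → 8 → 4 → 2 → 1
Total steps = 21

21 steps


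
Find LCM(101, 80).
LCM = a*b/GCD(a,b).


GCD(101, 80) = 1
LCM = 101*80/1 = 8080/1 = 8080

LCM = 8080


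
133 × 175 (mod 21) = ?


133 × 175 = 23275
23275 mod 21 = 7


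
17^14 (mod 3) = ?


17^1 mod 3 = 2
17^2 mod 3 = 1
17^3 mod 3 = 2
17^4 mod 3 = 1
17^5 mod 3 = 2
17^6 mod 3 = 1
17^7 mod 3 = 2
17^8 mod 3 = 1
17^9 mod 3 = 2
17^10 mod 3 = 1
17^11 mod 3 = 2
17^12 mod 3 = 1
17^13 mod 3 = 2
17^14 mod 3 = 1


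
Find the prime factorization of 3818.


3818 / 2 = 1909
1909 / 23 = 83
83 / 83 = 1
3818 = 2 × 23 × 83


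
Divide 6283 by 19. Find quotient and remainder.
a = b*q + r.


6283 = 19 * 330 + 13
Check: 6270 + 13 = 6283

q = 330, r = 13


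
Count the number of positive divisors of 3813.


3813 = 3^1 × 31^1 × 41^1
d(3813) = (1+1) × (1+1) × (1+1) = 8

8 divisors


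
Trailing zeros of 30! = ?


floor(30/5) = 6
floor(30/25) = 1
Total = 7

7 trailing zeros


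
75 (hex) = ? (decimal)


75 (base 16) = 117 (decimal)
117 (decimal) = 117 (base 10)


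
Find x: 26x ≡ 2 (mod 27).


GCD(26, 27) = 1, unique solution
a^(-1) mod 27 = 26
x = 26 * 2 mod 27 = 25

x ≡ 25 (mod 27)


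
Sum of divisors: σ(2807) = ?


Divisors of 2807: 1, 7, 401, 2807
Sum = 1 + 7 + 401 + 2807 = 3216

σ(2807) = 3216


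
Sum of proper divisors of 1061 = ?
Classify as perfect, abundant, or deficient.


Proper divisors: 1
Sum = 1 = 1
1 < 1061 → deficient

s(1061) = 1 (deficient)


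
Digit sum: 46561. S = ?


4 + 6 + 5 + 6 + 1 = 22


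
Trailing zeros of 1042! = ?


floor(1042/5) = 208
floor(1042/25) = 41
floor(1042/125) = 8
floor(1042/625) = 1
Total = 258

258 trailing zeros


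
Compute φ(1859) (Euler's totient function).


1859 = 11 × 13^2
Prime factors: 11, 13
φ(1859) = 1859 × (1-1/11) × (1-1/13)
= 1859 × 10/11 × 12/13 = 1560

φ(1859) = 1560


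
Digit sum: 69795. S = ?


6 + 9 + 7 + 9 + 5 = 36


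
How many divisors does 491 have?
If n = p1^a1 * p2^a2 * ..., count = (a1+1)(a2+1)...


491 = 491^1
d(491) = (1+1) = 2

2 divisors


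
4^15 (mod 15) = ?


4^1 mod 15 = 4
4^2 mod 15 = 1
4^3 mod 15 = 4
4^4 mod 15 = 1
4^5 mod 15 = 4
4^6 mod 15 = 1
4^7 mod 15 = 4
4^8 mod 15 = 1
4^9 mod 15 = 4
4^10 mod 15 = 1
4^11 mod 15 = 4
4^12 mod 15 = 1
4^13 mod 15 = 4
4^14 mod 15 = 1
4^15 mod 15 = 4


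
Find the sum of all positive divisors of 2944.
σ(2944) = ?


Divisors of 2944: 1, 2, 4, 8, 16, 23, 32, 46, 64, 92, 128, 184, 368, 736, 1472, 2944
Sum = 1 + 2 + 4 + 8 + 16 + 23 + 32 + 46 + 64 + 92 + 128 + 184 + 368 + 736 + 1472 + 2944 = 6120

σ(2944) = 6120


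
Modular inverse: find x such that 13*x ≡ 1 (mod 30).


Use the extended Euclidean algorithm on (30, 13); each row r = 30*s + 13*t:
r=30, s=1, t=0
r=13, s=0, t=1
q=2: r=4, s=1, t=-2   [30*(1) + 13*(-2) = 4]
q=3: r=1, s=-3, t=7   [30*(-3) + 13*(7) = 1]
q=4: r=0, s=13, t=-30   [30*(13) + 13*(-30) = 0]
GCD = 1 with t = 7, so 13*(7) ≡ 1 (mod 30)
Inverse = 7 mod 30 = 7
Check: 13 * 7 = 91 ≡ 1 (mod 30)

13^(-1) ≡ 7 (mod 30)


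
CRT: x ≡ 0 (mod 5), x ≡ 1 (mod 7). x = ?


M = 5*7 = 35
M1 = M/5 = 7, M2 = M/7 = 5
M1^(-1) mod 5 = 3, M2^(-1) mod 7 = 3
x = 0*7*3 + 1*5*3 = 15
15 mod 35 = 15
Check: 15 mod 5 = 0 ✓, 15 mod 7 = 1 ✓

x ≡ 15 (mod 35)


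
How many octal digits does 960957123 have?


960957123 in base 8 = 7121605303
Number of digits = 10

10 digits (base 8)


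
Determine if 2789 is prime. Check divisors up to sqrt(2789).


Check divisors up to sqrt(2789) = 52.8110
No divisors found.
2789 is prime.

Yes, 2789 is prime


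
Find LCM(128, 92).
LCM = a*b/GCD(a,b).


GCD(128, 92) = 4
LCM = 128*92/4 = 11776/4 = 2944

LCM = 2944


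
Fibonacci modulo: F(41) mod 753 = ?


F(k) mod 753 for k=1..41:
1, 1, 2, 3, 5, 8, 13, 21, 34, 55, 89, 144, 233, 377, 610, 234, 91, 325, 416, 741, 404, 392, 43, 435, 478, 160, 638, 45, 683, 728, 658, 633, 538, 418, 203, 621, 71, 692, 10, 702, 712
F(41) mod 753 = 712


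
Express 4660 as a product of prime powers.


4660 / 2 = 2330
2330 / 2 = 1165
1165 / 5 = 233
233 / 233 = 1
4660 = 2^2 × 5 × 233


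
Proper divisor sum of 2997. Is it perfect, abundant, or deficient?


Proper divisors: 1, 3, 9, 27, 37, 81, 111, 333, 999
Sum = 1 + 3 + 9 + 27 + 37 + 81 + 111 + 333 + 999 = 1601
1601 < 2997 → deficient

s(2997) = 1601 (deficient)


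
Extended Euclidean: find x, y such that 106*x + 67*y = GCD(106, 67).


Tabular extended Euclidean (each row: r = 106*s + 67*t):
r=106, s=1, t=0
r=67, s=0, t=1
q=1: r=39, s=1, t=-1   [106*(1) + 67*(-1) = 39]
q=1: r=28, s=-1, t=2   [106*(-1) + 67*(2) = 28]
q=1: r=11, s=2, t=-3   [106*(2) + 67*(-3) = 11]
q=2: r=6, s=-5, t=8   [106*(-5) + 67*(8) = 6]
q=1: r=5, s=7, t=-11   [106*(7) + 67*(-11) = 5]
q=1: r=1, s=-12, t=19   [106*(-12) + 67*(19) = 1]
q=5: r=0, s=67, t=-106   [106*(67) + 67*(-106) = 0]
GCD = 1; from the row with r=1: x=-12, y=19
Check: 106*(-12) + 67*(19) = -1272 + 1273 = 1

GCD = 1, x = -12, y = 19


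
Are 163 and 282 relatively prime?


Euclidean algorithm:
282 = 1 * 163 + 119
163 = 1 * 119 + 44
119 = 2 * 44 + 31
44 = 1 * 31 + 13
31 = 2 * 13 + 5
13 = 2 * 5 + 3
5 = 1 * 3 + 2
3 = 1 * 2 + 1
2 = 2 * 1 + 0
GCD(163, 282) = 1

Yes, coprime (GCD = 1)


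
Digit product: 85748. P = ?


8 × 5 × 7 × 4 × 8 = 8960


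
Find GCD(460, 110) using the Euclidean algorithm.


460 = 4 * 110 + 20
110 = 5 * 20 + 10
20 = 2 * 10 + 0
GCD = 10


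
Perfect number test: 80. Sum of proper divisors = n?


Proper divisors of 80: 1, 2, 4, 5, 8, 10, 16, 20, 40
Sum = 1 + 2 + 4 + 5 + 8 + 10 + 16 + 20 + 40 = 106

No, 80 is not perfect (106 ≠ 80)


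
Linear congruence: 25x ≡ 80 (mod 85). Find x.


GCD(25, 85) = 5 divides 80
Divide: 5x ≡ 16 (mod 17)
x ≡ 10 (mod 17)


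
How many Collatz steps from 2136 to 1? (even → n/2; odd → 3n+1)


2136 → 1068 → 534 → 267 → 802 → 401 → 1204 → 602 → 301 → 904 → 452 → 226 → 113 → 340 → 170 → 85 → 256 → 128 → 64 → 32 → 16 → 8 → 4 → 2 → 1
Total steps = 24

24 steps


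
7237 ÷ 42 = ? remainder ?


7237 = 42 * 172 + 13
Check: 7224 + 13 = 7237

q = 172, r = 13


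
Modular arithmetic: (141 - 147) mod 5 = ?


141 - 147 = -6
-6 mod 5 = 4


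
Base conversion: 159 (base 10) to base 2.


159 (base 10) = 159 (decimal)
159 (decimal) = 10011111 (base 2)


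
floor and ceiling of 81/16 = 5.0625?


81/16 = 5.0625
floor = 5
ceil = 6

floor = 5, ceil = 6


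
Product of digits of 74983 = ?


7 × 4 × 9 × 8 × 3 = 6048


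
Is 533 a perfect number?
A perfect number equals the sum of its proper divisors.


Proper divisors of 533: 1, 13, 41
Sum = 1 + 13 + 41 = 55

No, 533 is not perfect (55 ≠ 533)


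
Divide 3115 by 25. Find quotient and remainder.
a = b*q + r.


3115 = 25 * 124 + 15
Check: 3100 + 15 = 3115

q = 124, r = 15


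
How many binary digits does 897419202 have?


897419202 in base 2 = 110101011111011000011111000010
Number of digits = 30

30 digits (base 2)


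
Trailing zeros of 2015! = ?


floor(2015/5) = 403
floor(2015/25) = 80
floor(2015/125) = 16
floor(2015/625) = 3
Total = 502

502 trailing zeros


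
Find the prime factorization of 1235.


1235 / 5 = 247
247 / 13 = 19
19 / 19 = 1
1235 = 5 × 13 × 19


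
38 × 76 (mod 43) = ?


38 × 76 = 2888
2888 mod 43 = 7


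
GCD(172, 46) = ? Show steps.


172 = 3 * 46 + 34
46 = 1 * 34 + 12
34 = 2 * 12 + 10
12 = 1 * 10 + 2
10 = 5 * 2 + 0
GCD = 2


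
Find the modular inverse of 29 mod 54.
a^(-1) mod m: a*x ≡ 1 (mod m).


Use the extended Euclidean algorithm on (54, 29); each row r = 54*s + 29*t:
r=54, s=1, t=0
r=29, s=0, t=1
q=1: r=25, s=1, t=-1   [54*(1) + 29*(-1) = 25]
q=1: r=4, s=-1, t=2   [54*(-1) + 29*(2) = 4]
q=6: r=1, s=7, t=-13   [54*(7) + 29*(-13) = 1]
q=4: r=0, s=-29, t=54   [54*(-29) + 29*(54) = 0]
GCD = 1 with t = -13, so 29*(-13) ≡ 1 (mod 54)
Inverse = -13 mod 54 = 41
Check: 29 * 41 = 1189 ≡ 1 (mod 54)

29^(-1) ≡ 41 (mod 54)


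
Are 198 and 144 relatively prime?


Euclidean algorithm:
198 = 1 * 144 + 54
144 = 2 * 54 + 36
54 = 1 * 36 + 18
36 = 2 * 18 + 0
GCD(198, 144) = 18

No, not coprime (GCD = 18)


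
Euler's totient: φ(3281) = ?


3281 = 17 × 193
Prime factors: 17, 193
φ(3281) = 3281 × (1-1/17) × (1-1/193)
= 3281 × 16/17 × 192/193 = 3072

φ(3281) = 3072


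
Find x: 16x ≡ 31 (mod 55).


GCD(16, 55) = 1, unique solution
a^(-1) mod 55 = 31
x = 31 * 31 mod 55 = 26

x ≡ 26 (mod 55)


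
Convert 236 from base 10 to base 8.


236 (base 10) = 236 (decimal)
236 (decimal) = 354 (base 8)


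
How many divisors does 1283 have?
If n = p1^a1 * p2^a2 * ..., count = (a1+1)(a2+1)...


1283 = 1283^1
d(1283) = (1+1) = 2

2 divisors


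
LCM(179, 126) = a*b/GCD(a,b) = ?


GCD(179, 126) = 1
LCM = 179*126/1 = 22554/1 = 22554

LCM = 22554


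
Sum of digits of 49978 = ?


4 + 9 + 9 + 7 + 8 = 37


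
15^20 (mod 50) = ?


15^1 mod 50 = 15
15^2 mod 50 = 25
15^3 mod 50 = 25
15^4 mod 50 = 25
15^5 mod 50 = 25
15^6 mod 50 = 25
15^7 mod 50 = 25
15^8 mod 50 = 25
15^9 mod 50 = 25
15^10 mod 50 = 25
15^11 mod 50 = 25
15^12 mod 50 = 25
15^13 mod 50 = 25
15^14 mod 50 = 25
15^15 mod 50 = 25
15^16 mod 50 = 25
15^17 mod 50 = 25
15^18 mod 50 = 25
15^19 mod 50 = 25
15^20 mod 50 = 25


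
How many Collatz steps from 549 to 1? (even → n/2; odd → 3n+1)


549 → 1648 → 824 → 412 → 206 → 103 → 310 → 155 → 466 → 233 → 700 → 350 → 175 → 526 → 263 → 790 → 395 → 1186 → 593 → 1780 → 890 → 445 → 1336 → 668 → 334 → 167 → 502 → 251 → 754 → 377 → 1132 → 566 → 283 → 850 → 425 → 1276 → 638 → 319 → 958 → 479 → 1438 → 719 → 2158 → 1079 → 3238 → 1619 → 4858 → 2429 → 7288 → 3644 → 1822 → 911 → 2734 → 1367 → 4102 → 2051 → 6154 → 3077 → 9232 → 4616 → 2308 → 1154 → 577 → 1732 → 866 → 433 → 1300 → 650 → 325 → 976 → 488 → 244 → 122 → 61 → 184 → 92 → 46 → 23 → 70 → 35 → 106 → 53 → 160 → 80 → 40 → 20 → 10 → 5 → 16 → 8 → 4 → 2 → 1
Total steps = 92

92 steps


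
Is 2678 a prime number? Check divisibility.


2678 / 2 = 1339 (exact division)
2678 is NOT prime.

No, 2678 is not prime


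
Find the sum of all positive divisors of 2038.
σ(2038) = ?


Divisors of 2038: 1, 2, 1019, 2038
Sum = 1 + 2 + 1019 + 2038 = 3060

σ(2038) = 3060


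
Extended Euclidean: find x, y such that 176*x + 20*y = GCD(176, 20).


Tabular extended Euclidean (each row: r = 176*s + 20*t):
r=176, s=1, t=0
r=20, s=0, t=1
q=8: r=16, s=1, t=-8   [176*(1) + 20*(-8) = 16]
q=1: r=4, s=-1, t=9   [176*(-1) + 20*(9) = 4]
q=4: r=0, s=5, t=-44   [176*(5) + 20*(-44) = 0]
GCD = 4; from the row with r=4: x=-1, y=9
Check: 176*(-1) + 20*(9) = -176 + 180 = 4

GCD = 4, x = -1, y = 9


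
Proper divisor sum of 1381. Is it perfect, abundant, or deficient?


Proper divisors: 1
Sum = 1 = 1
1 < 1381 → deficient

s(1381) = 1 (deficient)


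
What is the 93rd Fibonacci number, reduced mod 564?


F(k) mod 564 for k=1..93:
1, 1, 2, 3, 5, 8, 13, 21, 34, 55, 89, 144, 233, 377, 46, 423, 469, 328, 233, 561, 230, 227, 457, 120, 13, 133, 146, 279, 425, 140, 1, 141, 142, 283, 425, 144, 5, 149, 154, 303, 457, 196, 89, 285, 374, 95, 469, 0, 469, 469, 374, 279, 89, 368, 457, 261, 154, 415, 5, 420, 425, 281, 142, 423, 1, 424, 425, 285, 146, 431, 13, 444, 457, 337, 230, 3, 233, 236, 469, 141, 46, 187, 233, 420, 89, 509, 34, 543, 13, 556, 5, 561, 2
F(93) mod 564 = 2


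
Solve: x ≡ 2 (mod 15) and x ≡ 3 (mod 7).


M = 15*7 = 105
M1 = M/15 = 7, M2 = M/7 = 15
M1^(-1) mod 15 = 13, M2^(-1) mod 7 = 1
x = 2*7*13 + 3*15*1 = 227
227 mod 105 = 17
Check: 17 mod 15 = 2 ✓, 17 mod 7 = 3 ✓

x ≡ 17 (mod 105)


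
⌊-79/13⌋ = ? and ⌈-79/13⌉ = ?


-79/13 = -6.0769
floor = -7
ceil = -6

floor = -7, ceil = -6


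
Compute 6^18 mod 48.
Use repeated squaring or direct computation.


6^1 mod 48 = 6
6^2 mod 48 = 36
6^3 mod 48 = 24
6^4 mod 48 = 0
6^5 mod 48 = 0
6^6 mod 48 = 0
6^7 mod 48 = 0
6^8 mod 48 = 0
6^9 mod 48 = 0
6^10 mod 48 = 0
6^11 mod 48 = 0
6^12 mod 48 = 0
6^13 mod 48 = 0
6^14 mod 48 = 0
6^15 mod 48 = 0
6^16 mod 48 = 0
6^17 mod 48 = 0
6^18 mod 48 = 0


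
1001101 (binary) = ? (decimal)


1001101 (base 2) = 77 (decimal)
77 (decimal) = 77 (base 10)


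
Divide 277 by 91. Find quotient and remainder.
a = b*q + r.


277 = 91 * 3 + 4
Check: 273 + 4 = 277

q = 3, r = 4


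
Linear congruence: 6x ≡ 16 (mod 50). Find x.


GCD(6, 50) = 2 divides 16
Divide: 3x ≡ 8 (mod 25)
x ≡ 11 (mod 25)


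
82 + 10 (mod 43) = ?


82 + 10 = 92
92 mod 43 = 6


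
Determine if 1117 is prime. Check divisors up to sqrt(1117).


Check divisors up to sqrt(1117) = 33.4215
No divisors found.
1117 is prime.

Yes, 1117 is prime


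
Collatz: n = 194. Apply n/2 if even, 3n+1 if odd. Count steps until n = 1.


194 → 97 → 292 → 146 → 73 → 220 → 110 → 55 → 166 → 83 → 250 → 125 → 376 → 188 → 94 → 47 → 142 → 71 → 214 → 107 → 322 → 161 → 484 → 242 → 121 → 364 → 182 → 91 → 274 → 137 → 412 → 206 → 103 → 310 → 155 → 466 → 233 → 700 → 350 → 175 → 526 → 263 → 790 → 395 → 1186 → 593 → 1780 → 890 → 445 → 1336 → 668 → 334 → 167 → 502 → 251 → 754 → 377 → 1132 → 566 → 283 → 850 → 425 → 1276 → 638 → 319 → 958 → 479 → 1438 → 719 → 2158 → 1079 → 3238 → 1619 → 4858 → 2429 → 7288 → 3644 → 1822 → 911 → 2734 → 1367 → 4102 → 2051 → 6154 → 3077 → 9232 → 4616 → 2308 → 1154 → 577 → 1732 → 866 → 433 → 1300 → 650 → 325 → 976 → 488 → 244 → 122 → 61 → 184 → 92 → 46 → 23 → 70 → 35 → 106 → 53 → 160 → 80 → 40 → 20 → 10 → 5 → 16 → 8 → 4 → 2 → 1
Total steps = 119

119 steps
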